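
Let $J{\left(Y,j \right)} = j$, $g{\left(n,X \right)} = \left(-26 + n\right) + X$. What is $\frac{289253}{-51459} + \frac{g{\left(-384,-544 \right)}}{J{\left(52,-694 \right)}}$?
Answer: $- \frac{75824848}{17856273} \approx -4.2464$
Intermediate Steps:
$g{\left(n,X \right)} = -26 + X + n$
$\frac{289253}{-51459} + \frac{g{\left(-384,-544 \right)}}{J{\left(52,-694 \right)}} = \frac{289253}{-51459} + \frac{-26 - 544 - 384}{-694} = 289253 \left(- \frac{1}{51459}\right) - - \frac{477}{347} = - \frac{289253}{51459} + \frac{477}{347} = - \frac{75824848}{17856273}$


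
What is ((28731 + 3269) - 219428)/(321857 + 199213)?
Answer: -31238/86845 ≈ -0.35970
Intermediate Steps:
((28731 + 3269) - 219428)/(321857 + 199213) = (32000 - 219428)/521070 = -187428*1/521070 = -31238/86845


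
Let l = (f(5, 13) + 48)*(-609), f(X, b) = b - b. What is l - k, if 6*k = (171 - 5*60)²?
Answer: -64011/2 ≈ -32006.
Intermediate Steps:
k = 5547/2 (k = (171 - 5*60)²/6 = (171 - 300)²/6 = (⅙)*(-129)² = (⅙)*16641 = 5547/2 ≈ 2773.5)
f(X, b) = 0
l = -29232 (l = (0 + 48)*(-609) = 48*(-609) = -29232)
l - k = -29232 - 1*5547/2 = -29232 - 5547/2 = -64011/2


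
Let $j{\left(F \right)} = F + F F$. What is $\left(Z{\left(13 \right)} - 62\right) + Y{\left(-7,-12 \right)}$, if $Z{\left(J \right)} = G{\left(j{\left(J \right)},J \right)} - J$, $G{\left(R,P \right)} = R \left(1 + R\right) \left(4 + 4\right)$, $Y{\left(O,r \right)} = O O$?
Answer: $266422$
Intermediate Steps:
$Y{\left(O,r \right)} = O^{2}$
$j{\left(F \right)} = F + F^{2}$
$G{\left(R,P \right)} = R \left(8 + 8 R\right)$ ($G{\left(R,P \right)} = R \left(1 + R\right) 8 = R \left(8 + 8 R\right)$)
$Z{\left(J \right)} = - J + 8 J \left(1 + J\right) \left(1 + J \left(1 + J\right)\right)$ ($Z{\left(J \right)} = 8 J \left(1 + J\right) \left(1 + J \left(1 + J\right)\right) - J = - J + 8 J \left(1 + J\right) \left(1 + J \left(1 + J\right)\right)$)
$\left(Z{\left(13 \right)} - 62\right) + Y{\left(-7,-12 \right)} = \left(13 \left(-1 + 8 \left(1 + 13\right) \left(1 + 13 \left(1 + 13\right)\right)\right) - 62\right) + \left(-7\right)^{2} = \left(13 \left(-1 + 8 \cdot 14 \left(1 + 13 \cdot 14\right)\right) - 62\right) + 49 = \left(13 \left(-1 + 8 \cdot 14 \left(1 + 182\right)\right) - 62\right) + 49 = \left(13 \left(-1 + 8 \cdot 14 \cdot 183\right) - 62\right) + 49 = \left(13 \left(-1 + 20496\right) - 62\right) + 49 = \left(13 \cdot 20495 - 62\right) + 49 = \left(266435 - 62\right) + 49 = 266373 + 49 = 266422$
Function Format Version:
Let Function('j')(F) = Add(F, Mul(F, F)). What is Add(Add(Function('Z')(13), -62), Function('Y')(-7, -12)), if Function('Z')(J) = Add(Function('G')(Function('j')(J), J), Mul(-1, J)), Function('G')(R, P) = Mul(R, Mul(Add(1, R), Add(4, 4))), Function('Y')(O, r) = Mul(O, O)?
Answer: 266422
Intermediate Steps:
Function('Y')(O, r) = Pow(O, 2)
Function('j')(F) = Add(F, Pow(F, 2))
Function('G')(R, P) = Mul(R, Add(8, Mul(8, R))) (Function('G')(R, P) = Mul(R, Mul(Add(1, R), 8)) = Mul(R, Add(8, Mul(8, R))))
Function('Z')(J) = Add(Mul(-1, J), Mul(8, J, Add(1, J), Add(1, Mul(J, Add(1, J))))) (Function('Z')(J) = Add(Mul(8, Mul(J, Add(1, J)), Add(1, Mul(J, Add(1, J)))), Mul(-1, J)) = Add(Mul(8, J, Add(1, J), Add(1, Mul(J, Add(1, J)))), Mul(-1, J)) = Add(Mul(-1, J), Mul(8, J, Add(1, J), Add(1, Mul(J, Add(1, J))))))
Add(Add(Function('Z')(13), -62), Function('Y')(-7, -12)) = Add(Add(Mul(13, Add(-1, Mul(8, Add(1, 13), Add(1, Mul(13, Add(1, 13)))))), -62), Pow(-7, 2)) = Add(Add(Mul(13, Add(-1, Mul(8, 14, Add(1, Mul(13, 14))))), -62), 49) = Add(Add(Mul(13, Add(-1, Mul(8, 14, Add(1, 182)))), -62), 49) = Add(Add(Mul(13, Add(-1, Mul(8, 14, 183))), -62), 49) = Add(Add(Mul(13, Add(-1, 20496)), -62), 49) = Add(Add(Mul(13, 20495), -62), 49) = Add(Add(266435, -62), 49) = Add(266373, 49) = 266422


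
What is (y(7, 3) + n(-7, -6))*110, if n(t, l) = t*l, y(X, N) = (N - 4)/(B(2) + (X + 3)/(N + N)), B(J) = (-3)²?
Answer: 73755/16 ≈ 4609.7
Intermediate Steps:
B(J) = 9
y(X, N) = (-4 + N)/(9 + (3 + X)/(2*N)) (y(X, N) = (N - 4)/(9 + (X + 3)/(N + N)) = (-4 + N)/(9 + (3 + X)/((2*N))) = (-4 + N)/(9 + (3 + X)*(1/(2*N))) = (-4 + N)/(9 + (3 + X)/(2*N)))
n(t, l) = l*t
(y(7, 3) + n(-7, -6))*110 = (2*3*(-4 + 3)/(3 + 7 + 18*3) - 6*(-7))*110 = (2*3*(-1)/(3 + 7 + 54) + 42)*110 = (2*3*(-1)/64 + 42)*110 = (2*3*(1/64)*(-1) + 42)*110 = (-3/32 + 42)*110 = (1341/32)*110 = 73755/16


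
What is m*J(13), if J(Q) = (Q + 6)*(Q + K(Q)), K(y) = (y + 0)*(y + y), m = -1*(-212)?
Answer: 1413828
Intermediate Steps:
m = 212
K(y) = 2*y² (K(y) = y*(2*y) = 2*y²)
J(Q) = (6 + Q)*(Q + 2*Q²) (J(Q) = (Q + 6)*(Q + 2*Q²) = (6 + Q)*(Q + 2*Q²))
m*J(13) = 212*(13*(6 + 2*13² + 13*13)) = 212*(13*(6 + 2*169 + 169)) = 212*(13*(6 + 338 + 169)) = 212*(13*513) = 212*6669 = 1413828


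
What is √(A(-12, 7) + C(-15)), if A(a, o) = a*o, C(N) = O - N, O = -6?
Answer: 5*I*√3 ≈ 8.6602*I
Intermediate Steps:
C(N) = -6 - N
√(A(-12, 7) + C(-15)) = √(-12*7 + (-6 - 1*(-15))) = √(-84 + (-6 + 15)) = √(-84 + 9) = √(-75) = 5*I*√3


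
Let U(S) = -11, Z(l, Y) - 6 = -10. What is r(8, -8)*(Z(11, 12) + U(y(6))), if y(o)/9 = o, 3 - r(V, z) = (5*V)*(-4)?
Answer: -2445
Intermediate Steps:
r(V, z) = 3 + 20*V (r(V, z) = 3 - 5*V*(-4) = 3 - (-20)*V = 3 + 20*V)
Z(l, Y) = -4 (Z(l, Y) = 6 - 10 = -4)
y(o) = 9*o
r(8, -8)*(Z(11, 12) + U(y(6))) = (3 + 20*8)*(-4 - 11) = (3 + 160)*(-15) = 163*(-15) = -2445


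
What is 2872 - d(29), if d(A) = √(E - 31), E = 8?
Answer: 2872 - I*√23 ≈ 2872.0 - 4.7958*I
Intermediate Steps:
d(A) = I*√23 (d(A) = √(8 - 31) = √(-23) = I*√23)
2872 - d(29) = 2872 - I*√23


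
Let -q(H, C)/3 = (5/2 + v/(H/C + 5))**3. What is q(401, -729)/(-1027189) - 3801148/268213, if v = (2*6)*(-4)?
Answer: -16663591660614086832575/1175662683101109182936 ≈ -14.174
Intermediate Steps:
v = -48 (v = 12*(-4) = -48)
q(H, C) = -3*(5/2 - 48/(5 + H/C))**3 (q(H, C) = -3*(5/2 - 48/(H/C + 5))**3 = -3*(5*(1/2) - 48/(H/C + 5))**3 = -3*(5/2 - 48/(5 + H/C))**3)
q(401, -729)/(-1027189) - 3801148/268213 = (3*(-5*401 + 71*(-729))**3/(8*(401 + 5*(-729))**3))/(-1027189) - 3801148/268213 = (3*(-2005 - 51759)**3/(8*(401 - 3645)**3))*(-1/1027189) - 3801148*1/268213 = ((3/8)*(-53764)**3/(-3244)**3)*(-1/1027189) - 3801148/268213 = ((3/8)*(-1/34138350784)*(-155408481607744))*(-1/1027189) - 3801148/268213 = (7284772575363/4267293848)*(-1/1027189) - 3801148/268213 = -7284772575363/4383317300433272 - 3801148/268213 = -16663591660614086832575/1175662683101109182936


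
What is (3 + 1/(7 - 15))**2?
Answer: 529/64 ≈ 8.2656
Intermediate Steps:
(3 + 1/(7 - 15))**2 = (3 + 1/(-8))**2 = (3 - 1/8)**2 = (23/8)**2 = 529/64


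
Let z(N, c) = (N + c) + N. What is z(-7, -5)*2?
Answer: -38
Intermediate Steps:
z(N, c) = c + 2*N
z(-7, -5)*2 = (-5 + 2*(-7))*2 = (-5 - 14)*2 = -19*2 = -38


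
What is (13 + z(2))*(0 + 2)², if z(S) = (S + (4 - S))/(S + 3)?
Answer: 276/5 ≈ 55.200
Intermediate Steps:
z(S) = 4/(3 + S)
(13 + z(2))*(0 + 2)² = (13 + 4/(3 + 2))*(0 + 2)² = (13 + 4/5)*2² = (13 + 4*(⅕))*4 = (13 + ⅘)*4 = (69/5)*4 = 276/5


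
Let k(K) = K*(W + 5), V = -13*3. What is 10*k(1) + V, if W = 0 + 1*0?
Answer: 11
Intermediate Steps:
V = -39
W = 0 (W = 0 + 0 = 0)
k(K) = 5*K (k(K) = K*(0 + 5) = K*5 = 5*K)
10*k(1) + V = 10*(5*1) - 39 = 10*5 - 39 = 50 - 39 = 11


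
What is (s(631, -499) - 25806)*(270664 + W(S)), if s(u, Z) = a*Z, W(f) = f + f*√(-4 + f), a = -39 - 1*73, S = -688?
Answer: 8121418032 - 41392832*I*√173 ≈ 8.1214e+9 - 5.4444e+8*I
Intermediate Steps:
a = -112 (a = -39 - 73 = -112)
s(u, Z) = -112*Z
(s(631, -499) - 25806)*(270664 + W(S)) = (-112*(-499) - 25806)*(270664 - 688*(1 + √(-4 - 688))) = (55888 - 25806)*(270664 - 688*(1 + √(-692))) = 30082*(270664 - 688*(1 + 2*I*√173)) = 30082*(270664 + (-688 - 1376*I*√173)) = 30082*(269976 - 1376*I*√173) = 8121418032 - 41392832*I*√173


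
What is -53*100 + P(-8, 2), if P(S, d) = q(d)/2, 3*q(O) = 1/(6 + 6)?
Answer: -381599/72 ≈ -5300.0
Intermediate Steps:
q(O) = 1/36 (q(O) = 1/(3*(6 + 6)) = (1/3)/12 = (1/3)*(1/12) = 1/36)
P(S, d) = 1/72 (P(S, d) = (1/36)/2 = (1/36)*(1/2) = 1/72)
-53*100 + P(-8, 2) = -53*100 + 1/72 = -5300 + 1/72 = -381599/72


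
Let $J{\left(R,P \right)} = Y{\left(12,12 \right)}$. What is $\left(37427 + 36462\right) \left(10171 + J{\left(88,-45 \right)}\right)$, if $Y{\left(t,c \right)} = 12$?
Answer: $752411687$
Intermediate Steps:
$J{\left(R,P \right)} = 12$
$\left(37427 + 36462\right) \left(10171 + J{\left(88,-45 \right)}\right) = \left(37427 + 36462\right) \left(10171 + 12\right) = 73889 \cdot 10183 = 752411687$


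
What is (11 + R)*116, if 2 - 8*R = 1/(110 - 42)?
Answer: 177451/136 ≈ 1304.8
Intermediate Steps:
R = 135/544 (R = 1/4 - 1/(8*(110 - 42)) = 1/4 - 1/8/68 = 1/4 - 1/8*1/68 = 1/4 - 1/544 = 135/544 ≈ 0.24816)
(11 + R)*116 = (11 + 135/544)*116 = (6119/544)*116 = 177451/136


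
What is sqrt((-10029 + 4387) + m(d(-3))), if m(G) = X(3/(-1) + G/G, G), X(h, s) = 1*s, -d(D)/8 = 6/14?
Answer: I*sqrt(276626)/7 ≈ 75.136*I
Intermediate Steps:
d(D) = -24/7 (d(D) = -48/14 = -8*3/7 = -24/7)
X(h, s) = s
m(G) = G
sqrt((-10029 + 4387) + m(d(-3))) = sqrt((-10029 + 4387) - 24/7) = sqrt(-5642 - 24/7) = sqrt(-39518/7) = I*sqrt(276626)/7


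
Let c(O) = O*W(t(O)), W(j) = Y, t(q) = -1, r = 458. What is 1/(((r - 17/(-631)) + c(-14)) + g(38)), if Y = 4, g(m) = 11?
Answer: 631/260620 ≈ 0.0024211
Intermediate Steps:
W(j) = 4
c(O) = 4*O (c(O) = O*4 = 4*O)
1/(((r - 17/(-631)) + c(-14)) + g(38)) = 1/(((458 - 17/(-631)) + 4*(-14)) + 11) = 1/(((458 - 17*(-1/631)) - 56) + 11) = 1/(((458 + 17/631) - 56) + 11) = 1/((289015/631 - 56) + 11) = 1/(253679/631 + 11) = 1/(260620/631) = 631/260620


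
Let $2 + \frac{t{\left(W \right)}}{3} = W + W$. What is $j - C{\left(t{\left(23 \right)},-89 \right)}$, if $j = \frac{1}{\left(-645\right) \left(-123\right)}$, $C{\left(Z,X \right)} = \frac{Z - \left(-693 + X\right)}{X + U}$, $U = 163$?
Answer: $- \frac{36256058}{2935395} \approx -12.351$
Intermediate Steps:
$t{\left(W \right)} = -6 + 6 W$ ($t{\left(W \right)} = -6 + 3 \left(W + W\right) = -6 + 3 \cdot 2 W = -6 + 6 W$)
$C{\left(Z,X \right)} = \frac{693 + Z - X}{163 + X}$ ($C{\left(Z,X \right)} = \frac{Z - \left(-693 + X\right)}{X + 163} = \frac{693 + Z - X}{163 + X}$)
$j = \frac{1}{79335} \approx 1.2605 \cdot 10^{-5}$
$j - C{\left(t{\left(23 \right)},-89 \right)} = \frac{1}{79335} - \frac{693 + \left(-6 + 6 \cdot 23\right) - -89}{163 - 89} = \frac{1}{79335} - \frac{693 + \left(-6 + 138\right) + 89}{74} = \frac{1}{79335} - \frac{693 + 132 + 89}{74} = \frac{1}{79335} - \frac{1}{74} \cdot 914 = \frac{1}{79335} - \frac{457}{37} = - \frac{36256058}{2935395}$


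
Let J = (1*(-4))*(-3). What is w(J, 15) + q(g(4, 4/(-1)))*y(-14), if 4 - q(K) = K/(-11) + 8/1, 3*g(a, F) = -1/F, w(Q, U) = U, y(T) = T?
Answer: 4679/66 ≈ 70.894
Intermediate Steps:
J = 12 (J = -4*(-3) = 12)
g(a, F) = -1/(3*F) (g(a, F) = (-1/F)/3 = -1/(3*F))
q(K) = -4 + K/11 (q(K) = 4 - (K/(-11) + 8/1) = 4 - (K*(-1/11) + 8*1) = 4 - (-K/11 + 8) = 4 - (8 - K/11) = 4 + (-8 + K/11) = -4 + K/11)
w(J, 15) + q(g(4, 4/(-1)))*y(-14) = 15 + (-4 + (-1/(3*(4/(-1))))/11)*(-14) = 15 + (-4 + (-1/(3*(4*(-1))))/11)*(-14) = 15 + (-4 + (-⅓/(-4))/11)*(-14) = 15 + (-4 + (-⅓*(-¼))/11)*(-14) = 15 + (-4 + (1/11)*(1/12))*(-14) = 15 + (-4 + 1/132)*(-14) = 15 - 527/132*(-14) = 15 + 3689/66 = 4679/66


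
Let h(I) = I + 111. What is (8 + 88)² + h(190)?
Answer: 9517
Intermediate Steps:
h(I) = 111 + I
(8 + 88)² + h(190) = (8 + 88)² + (111 + 190) = 96² + 301 = 9216 + 301 = 9517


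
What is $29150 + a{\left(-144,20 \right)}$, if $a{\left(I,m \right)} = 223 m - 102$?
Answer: $33508$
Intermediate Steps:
$a{\left(I,m \right)} = -102 + 223 m$
$29150 + a{\left(-144,20 \right)} = 29150 + \left(-102 + 223 \cdot 20\right) = 29150 + \left(-102 + 4460\right) = 29150 + 4358 = 33508$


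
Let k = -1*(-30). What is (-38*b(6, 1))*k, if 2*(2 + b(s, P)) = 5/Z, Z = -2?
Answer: 3705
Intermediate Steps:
b(s, P) = -13/4 (b(s, P) = -2 + (5/(-2))/2 = -2 + (5*(-½))/2 = -2 + (½)*(-5/2) = -2 - 5/4 = -13/4)
k = 30
(-38*b(6, 1))*k = -38*(-13/4)*30 = (247/2)*30 = 3705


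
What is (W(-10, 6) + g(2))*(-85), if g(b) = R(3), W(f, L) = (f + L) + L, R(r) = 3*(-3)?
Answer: 595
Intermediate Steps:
R(r) = -9
W(f, L) = f + 2*L (W(f, L) = (L + f) + L = f + 2*L)
g(b) = -9
(W(-10, 6) + g(2))*(-85) = ((-10 + 2*6) - 9)*(-85) = ((-10 + 12) - 9)*(-85) = (2 - 9)*(-85) = -7*(-85) = 595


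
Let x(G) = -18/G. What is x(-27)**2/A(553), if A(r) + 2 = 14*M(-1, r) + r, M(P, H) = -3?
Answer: 4/4581 ≈ 0.00087317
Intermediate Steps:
A(r) = -44 + r (A(r) = -2 + (14*(-3) + r) = -2 + (-42 + r) = -44 + r)
x(-27)**2/A(553) = (-18/(-27))**2/(-44 + 553) = (-18*(-1/27))**2/509 = (2/3)**2*(1/509) = (4/9)*(1/509) = 4/4581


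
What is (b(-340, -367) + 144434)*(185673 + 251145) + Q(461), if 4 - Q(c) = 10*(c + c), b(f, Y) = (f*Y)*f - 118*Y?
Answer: -18450082811496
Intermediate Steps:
b(f, Y) = -118*Y + Y*f² (b(f, Y) = (Y*f)*f - 118*Y = Y*f² - 118*Y = -118*Y + Y*f²)
Q(c) = 4 - 20*c (Q(c) = 4 - 10*(c + c) = 4 - 10*2*c = 4 - 20*c)
(b(-340, -367) + 144434)*(185673 + 251145) + Q(461) = (-367*(-118 + (-340)²) + 144434)*(185673 + 251145) + (4 - 20*461) = (-367*(-118 + 115600) + 144434)*436818 + (4 - 9220) = (-367*115482 + 144434)*436818 - 9216 = (-42381894 + 144434)*436818 - 9216 = -42237460*436818 - 9216 = -18450082802280 - 9216 = -18450082811496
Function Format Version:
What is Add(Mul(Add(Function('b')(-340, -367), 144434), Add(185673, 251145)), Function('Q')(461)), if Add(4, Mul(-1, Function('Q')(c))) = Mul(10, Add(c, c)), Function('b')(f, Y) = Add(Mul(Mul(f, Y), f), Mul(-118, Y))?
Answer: -18450082811496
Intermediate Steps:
Function('b')(f, Y) = Add(Mul(-118, Y), Mul(Y, Pow(f, 2))) (Function('b')(f, Y) = Add(Mul(Mul(Y, f), f), Mul(-118, Y)) = Add(Mul(Y, Pow(f, 2)), Mul(-118, Y)) = Add(Mul(-118, Y), Mul(Y, Pow(f, 2))))
Function('Q')(c) = Add(4, Mul(-20, c)) (Function('Q')(c) = Add(4, Mul(-1, Mul(10, Add(c, c)))) = Add(4, Mul(-1, Mul(10, Mul(2, c)))) = Add(4, Mul(-1, Mul(20, c))) = Add(4, Mul(-20, c)))
Add(Mul(Add(Function('b')(-340, -367), 144434), Add(185673, 251145)), Function('Q')(461)) = Add(Mul(Add(Mul(-367, Add(-118, Pow(-340, 2))), 144434), Add(185673, 251145)), Add(4, Mul(-20, 461))) = Add(Mul(Add(Mul(-367, Add(-118, 115600)), 144434), 436818), Add(4, -9220)) = Add(Mul(Add(Mul(-367, 115482), 144434), 436818), -9216) = Add(Mul(Add(-42381894, 144434), 436818), -9216) = Add(Mul(-42237460, 436818), -9216) = Add(-18450082802280, -9216) = -18450082811496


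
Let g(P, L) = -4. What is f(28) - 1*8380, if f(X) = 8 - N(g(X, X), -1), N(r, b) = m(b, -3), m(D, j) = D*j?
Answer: -8375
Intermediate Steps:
N(r, b) = -3*b (N(r, b) = b*(-3) = -3*b)
f(X) = 5 (f(X) = 8 - (-3)*(-1) = 8 - 1*3 = 8 - 3 = 5)
f(28) - 1*8380 = 5 - 1*8380 = 5 - 8380 = -8375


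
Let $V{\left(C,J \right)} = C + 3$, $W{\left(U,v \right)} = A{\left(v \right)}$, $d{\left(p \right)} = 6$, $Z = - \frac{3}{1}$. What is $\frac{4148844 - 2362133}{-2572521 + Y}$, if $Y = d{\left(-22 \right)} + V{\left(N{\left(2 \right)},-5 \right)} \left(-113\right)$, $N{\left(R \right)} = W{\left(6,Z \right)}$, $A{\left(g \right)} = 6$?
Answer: $- \frac{1786711}{2573532} \approx -0.69426$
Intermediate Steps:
$Z = -3$ ($Z = \left(-3\right) 1 = -3$)
$W{\left(U,v \right)} = 6$
$N{\left(R \right)} = 6$
$V{\left(C,J \right)} = 3 + C$
$Y = -1011$ ($Y = 6 + \left(3 + 6\right) \left(-113\right) = 6 + 9 \left(-113\right) = 6 - 1017 = -1011$)
$\frac{4148844 - 2362133}{-2572521 + Y} = \frac{4148844 - 2362133}{-2572521 - 1011} = \frac{1786711}{-2573532} = 1786711 \left(- \frac{1}{2573532}\right) = - \frac{1786711}{2573532}$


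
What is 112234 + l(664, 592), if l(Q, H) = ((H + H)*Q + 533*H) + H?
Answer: 1214538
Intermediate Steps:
l(Q, H) = 534*H + 2*H*Q (l(Q, H) = ((2*H)*Q + 533*H) + H = (2*H*Q + 533*H) + H = (533*H + 2*H*Q) + H = 534*H + 2*H*Q)
112234 + l(664, 592) = 112234 + 2*592*(267 + 664) = 112234 + 2*592*931 = 112234 + 1102304 = 1214538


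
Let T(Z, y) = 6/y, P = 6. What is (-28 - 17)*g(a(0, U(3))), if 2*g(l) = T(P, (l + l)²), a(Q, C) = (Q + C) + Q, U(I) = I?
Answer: -15/4 ≈ -3.7500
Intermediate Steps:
a(Q, C) = C + 2*Q (a(Q, C) = (C + Q) + Q = C + 2*Q)
g(l) = 3/(4*l²) (g(l) = (6/((l + l)²))/2 = (6/((2*l)²))/2 = (6/((4*l²)))/2 = (6*(1/(4*l²)))/2 = (3/(2*l²))/2 = 3/(4*l²))
(-28 - 17)*g(a(0, U(3))) = (-28 - 17)*(3/(4*(3 + 2*0)²)) = -135/(4*(3 + 0)²) = -135/(4*3²) = -135/(4*9) = -45*1/12 = -15/4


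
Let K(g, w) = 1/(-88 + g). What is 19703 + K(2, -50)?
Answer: 1694457/86 ≈ 19703.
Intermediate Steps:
19703 + K(2, -50) = 19703 + 1/(-88 + 2) = 19703 + 1/(-86) = 19703 - 1/86 = 1694457/86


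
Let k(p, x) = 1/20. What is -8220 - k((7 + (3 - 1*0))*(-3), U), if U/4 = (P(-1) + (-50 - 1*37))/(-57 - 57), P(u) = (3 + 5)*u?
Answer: -164401/20 ≈ -8220.0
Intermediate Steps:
P(u) = 8*u
U = 10/3 (U = 4*((8*(-1) + (-50 - 1*37))/(-57 - 57)) = 4*((-8 + (-50 - 37))/(-114)) = 4*((-8 - 87)*(-1/114)) = 4*(-95*(-1/114)) = 4*(⅚) = 10/3 ≈ 3.3333)
k(p, x) = 1/20
-8220 - k((7 + (3 - 1*0))*(-3), U) = -8220 - 1*1/20 = -8220 - 1/20 = -164401/20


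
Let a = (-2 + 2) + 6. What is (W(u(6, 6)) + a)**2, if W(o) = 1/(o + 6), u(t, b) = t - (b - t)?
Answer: 5329/144 ≈ 37.007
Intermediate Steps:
u(t, b) = -b + 2*t (u(t, b) = t + (t - b) = -b + 2*t)
W(o) = 1/(6 + o)
a = 6 (a = 0 + 6 = 6)
(W(u(6, 6)) + a)**2 = (1/(6 + (-1*6 + 2*6)) + 6)**2 = (1/(6 + (-6 + 12)) + 6)**2 = (1/(6 + 6) + 6)**2 = (1/12 + 6)**2 = (73/12)**2 = 5329/144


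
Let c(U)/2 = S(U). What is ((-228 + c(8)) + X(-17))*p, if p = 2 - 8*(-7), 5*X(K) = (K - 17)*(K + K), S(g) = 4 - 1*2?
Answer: 2088/5 ≈ 417.60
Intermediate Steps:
S(g) = 2 (S(g) = 4 - 2 = 2)
c(U) = 4 (c(U) = 2*2 = 4)
X(K) = 2*K*(-17 + K)/5 (X(K) = ((K - 17)*(K + K))/5 = ((-17 + K)*(2*K))/5 = (2*K*(-17 + K))/5 = 2*K*(-17 + K)/5)
p = 58 (p = 2 + 56 = 58)
((-228 + c(8)) + X(-17))*p = ((-228 + 4) + (2/5)*(-17)*(-17 - 17))*58 = (-224 + (2/5)*(-17)*(-34))*58 = (-224 + 1156/5)*58 = (36/5)*58 = 2088/5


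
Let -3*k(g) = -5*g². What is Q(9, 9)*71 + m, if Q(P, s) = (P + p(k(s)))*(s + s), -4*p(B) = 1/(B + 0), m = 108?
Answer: 348229/30 ≈ 11608.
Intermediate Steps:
k(g) = 5*g²/3 (k(g) = -(-5)*g²/3 = 5*g²/3)
p(B) = -1/(4*B) (p(B) = -1/(4*(B + 0)) = -1/(4*B))
Q(P, s) = 2*s*(P - 3/(20*s²)) (Q(P, s) = (P - 3/(5*s²)/4)*(s + s) = (P - 3/(20*s²))*(2*s) = 2*s*(P - 3/(20*s²)))
Q(9, 9)*71 + m = (-3/10/9 + 2*9*9)*71 + 108 = (-3/10*⅑ + 162)*71 + 108 = (-1/30 + 162)*71 + 108 = (4859/30)*71 + 108 = 344989/30 + 108 = 348229/30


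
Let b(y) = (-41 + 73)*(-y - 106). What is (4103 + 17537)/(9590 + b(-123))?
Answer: 10820/5067 ≈ 2.1354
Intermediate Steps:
b(y) = -3392 - 32*y (b(y) = 32*(-106 - y) = -3392 - 32*y)
(4103 + 17537)/(9590 + b(-123)) = (4103 + 17537)/(9590 + (-3392 - 32*(-123))) = 21640/(9590 + (-3392 + 3936)) = 21640/(9590 + 544) = 21640/10134 = 21640*(1/10134) = 10820/5067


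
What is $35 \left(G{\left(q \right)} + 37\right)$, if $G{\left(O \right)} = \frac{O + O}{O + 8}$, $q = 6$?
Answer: $1325$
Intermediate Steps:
$G{\left(O \right)} = \frac{2 O}{8 + O}$
$35 \left(G{\left(q \right)} + 37\right) = 35 \left(2 \cdot 6 \frac{1}{8 + 6} + 37\right) = 35 \left(2 \cdot 6 \cdot \frac{1}{14} + 37\right) = 35 \left(\frac{6}{7} + 37\right) = 35 \cdot \frac{265}{7} = 1325$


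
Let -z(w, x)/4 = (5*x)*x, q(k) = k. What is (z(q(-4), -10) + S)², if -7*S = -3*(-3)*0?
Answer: 4000000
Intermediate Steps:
z(w, x) = -20*x² (z(w, x) = -4*5*x*x = -20*x²)
S = 0 (S = -(-3*(-3))*0/7 = -9*0/7 = -⅐*0 = 0)
(z(q(-4), -10) + S)² = (-20*(-10)² + 0)² = (-20*100 + 0)² = (-2000 + 0)² = (-2000)² = 4000000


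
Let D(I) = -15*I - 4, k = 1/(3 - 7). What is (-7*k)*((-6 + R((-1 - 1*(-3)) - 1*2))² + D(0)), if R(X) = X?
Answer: 56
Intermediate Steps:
k = -¼ (k = 1/(-4) = -¼ ≈ -0.25000)
D(I) = -4 - 15*I
(-7*k)*((-6 + R((-1 - 1*(-3)) - 1*2))² + D(0)) = (-7*(-¼))*((-6 + ((-1 - 1*(-3)) - 1*2))² + (-4 - 15*0)) = 7*((-6 + ((-1 + 3) - 2))² + (-4 + 0))/4 = 7*((-6 + (2 - 2))² - 4)/4 = 7*((-6 + 0)² - 4)/4 = 7*((-6)² - 4)/4 = 7*(36 - 4)/4 = (7/4)*32 = 56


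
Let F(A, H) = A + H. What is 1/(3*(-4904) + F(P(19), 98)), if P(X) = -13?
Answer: -1/14627 ≈ -6.8367e-5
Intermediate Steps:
1/(3*(-4904) + F(P(19), 98)) = 1/(3*(-4904) + (-13 + 98)) = 1/(-14712 + 85) = 1/(-14627) = -1/14627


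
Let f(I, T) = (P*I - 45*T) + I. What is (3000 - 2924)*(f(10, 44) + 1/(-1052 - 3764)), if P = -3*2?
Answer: -185753139/1204 ≈ -1.5428e+5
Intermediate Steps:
P = -6
f(I, T) = -45*T - 5*I (f(I, T) = (-6*I - 45*T) + I = (-45*T - 6*I) + I = -45*T - 5*I)
(3000 - 2924)*(f(10, 44) + 1/(-1052 - 3764)) = (3000 - 2924)*((-45*44 - 5*10) + 1/(-1052 - 3764)) = 76*((-1980 - 50) + 1/(-4816)) = 76*(-2030 - 1/4816) = 76*(-9776481/4816) = -185753139/1204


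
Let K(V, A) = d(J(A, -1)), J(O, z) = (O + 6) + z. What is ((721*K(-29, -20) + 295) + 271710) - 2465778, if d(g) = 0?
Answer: -2193773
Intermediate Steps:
J(O, z) = 6 + O + z (J(O, z) = (6 + O) + z = 6 + O + z)
K(V, A) = 0
((721*K(-29, -20) + 295) + 271710) - 2465778 = ((721*0 + 295) + 271710) - 2465778 = ((0 + 295) + 271710) - 2465778 = (295 + 271710) - 2465778 = 272005 - 2465778 = -2193773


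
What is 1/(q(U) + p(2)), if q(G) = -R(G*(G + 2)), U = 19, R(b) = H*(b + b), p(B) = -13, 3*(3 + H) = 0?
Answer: 1/2381 ≈ 0.00041999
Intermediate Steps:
H = -3 (H = -3 + (⅓)*0 = -3 + 0 = -3)
R(b) = -6*b (R(b) = -3*(b + b) = -6*b)
q(G) = 6*G*(2 + G) (q(G) = -(-6)*G*(G + 2) = -(-6)*G*(2 + G) = 6*G*(2 + G))
1/(q(U) + p(2)) = 1/(6*19*(2 + 19) - 13) = 1/(6*19*21 - 13) = 1/(2394 - 13) = 1/2381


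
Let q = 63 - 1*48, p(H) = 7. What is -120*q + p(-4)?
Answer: -1793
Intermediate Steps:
q = 15 (q = 63 - 48 = 15)
-120*q + p(-4) = -120*15 + 7 = -1800 + 7 = -1793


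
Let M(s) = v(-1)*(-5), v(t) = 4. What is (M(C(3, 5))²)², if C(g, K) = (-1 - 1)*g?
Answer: 160000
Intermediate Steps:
C(g, K) = -2*g
M(s) = -20 (M(s) = 4*(-5) = -20)
(M(C(3, 5))²)² = ((-20)²)² = 400² = 160000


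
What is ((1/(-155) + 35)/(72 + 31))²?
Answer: 29419776/254881225 ≈ 0.11543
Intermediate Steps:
((1/(-155) + 35)/(72 + 31))² = ((-1/155 + 35)/103)² = ((5424/155)*(1/103))² = (5424/15965)² = 29419776/254881225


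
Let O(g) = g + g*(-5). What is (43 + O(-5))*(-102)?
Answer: -6426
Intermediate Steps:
O(g) = -4*g (O(g) = g - 5*g = -4*g)
(43 + O(-5))*(-102) = (43 - 4*(-5))*(-102) = (43 + 20)*(-102) = 63*(-102) = -6426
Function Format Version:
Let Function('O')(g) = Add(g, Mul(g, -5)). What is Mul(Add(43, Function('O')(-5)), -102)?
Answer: -6426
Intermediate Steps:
Function('O')(g) = Mul(-4, g) (Function('O')(g) = Add(g, Mul(-5, g)) = Mul(-4, g))
Mul(Add(43, Function('O')(-5)), -102) = Mul(Add(43, Mul(-4, -5)), -102) = Mul(Add(43, 20), -102) = Mul(63, -102) = -6426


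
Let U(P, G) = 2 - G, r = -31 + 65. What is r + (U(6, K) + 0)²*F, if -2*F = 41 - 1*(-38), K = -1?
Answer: -643/2 ≈ -321.50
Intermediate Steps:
r = 34
F = -79/2 (F = -(41 - 1*(-38))/2 = -(41 + 38)/2 = -½*79 = -79/2 ≈ -39.500)
r + (U(6, K) + 0)²*F = 34 + ((2 - 1*(-1)) + 0)²*(-79/2) = 34 + ((2 + 1) + 0)²*(-79/2) = 34 + (3 + 0)²*(-79/2) = 34 + 3²*(-79/2) = 34 + 9*(-79/2) = 34 - 711/2 = -643/2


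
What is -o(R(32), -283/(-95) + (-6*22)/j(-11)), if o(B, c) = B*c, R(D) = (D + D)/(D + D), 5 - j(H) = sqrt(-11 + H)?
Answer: 49399/4465 + 132*I*sqrt(22)/47 ≈ 11.064 + 13.173*I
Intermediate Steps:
j(H) = 5 - sqrt(-11 + H)
R(D) = 1 (R(D) = (2*D)/((2*D)) = (2*D)*(1/(2*D)) = 1)
-o(R(32), -283/(-95) + (-6*22)/j(-11)) = -(-283/(-95) + (-6*22)/(5 - sqrt(-11 - 11))) = -(-283*(-1/95) - 132/(5 - sqrt(-22))) = -(283/95 - 132/(5 - I*sqrt(22))) = -283/95 + 132/(5 - I*sqrt(22))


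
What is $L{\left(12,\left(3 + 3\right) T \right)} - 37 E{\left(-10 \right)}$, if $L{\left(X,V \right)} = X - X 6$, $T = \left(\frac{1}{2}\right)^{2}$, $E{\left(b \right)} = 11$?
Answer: $-467$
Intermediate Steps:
$T = \frac{1}{4}$ ($T = \left(\frac{1}{2}\right)^{2} = \frac{1}{4} \approx 0.25$)
$L{\left(X,V \right)} = - 5 X$ ($L{\left(X,V \right)} = X - 6 X = - 5 X$)
$L{\left(12,\left(3 + 3\right) T \right)} - 37 E{\left(-10 \right)} = \left(-5\right) 12 - 407 = -60 - 407 = -467$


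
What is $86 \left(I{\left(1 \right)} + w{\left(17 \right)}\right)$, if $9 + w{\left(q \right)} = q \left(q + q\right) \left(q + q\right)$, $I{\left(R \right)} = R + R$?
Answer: $1689470$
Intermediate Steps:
$I{\left(R \right)} = 2 R$
$w{\left(q \right)} = -9 + 4 q^{3}$ ($w{\left(q \right)} = -9 + q \left(q + q\right) \left(q + q\right) = -9 + q 2 q 2 q = -9 + q 4 q^{2} = -9 + 4 q^{3}$)
$86 \left(I{\left(1 \right)} + w{\left(17 \right)}\right) = 86 \left(2 \cdot 1 - \left(9 - 4 \cdot 17^{3}\right)\right) = 86 \left(2 + \left(-9 + 4 \cdot 4913\right)\right) = 86 \left(2 + \left(-9 + 19652\right)\right) = 86 \left(2 + 19643\right) = 86 \cdot 19645 = 1689470$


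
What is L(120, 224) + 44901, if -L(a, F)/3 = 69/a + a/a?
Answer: 1795851/40 ≈ 44896.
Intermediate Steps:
L(a, F) = -3 - 207/a (L(a, F) = -3*(69/a + a/a) = -3*(69/a + 1) = -3*(1 + 69/a) = -3 - 207/a)
L(120, 224) + 44901 = (-3 - 207/120) + 44901 = (-3 - 207*1/120) + 44901 = (-3 - 69/40) + 44901 = -189/40 + 44901 = 1795851/40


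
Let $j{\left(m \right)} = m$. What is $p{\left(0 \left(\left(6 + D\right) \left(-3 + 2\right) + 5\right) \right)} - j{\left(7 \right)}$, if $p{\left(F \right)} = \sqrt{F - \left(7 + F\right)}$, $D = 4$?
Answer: $-7 + i \sqrt{7} \approx -7.0 + 2.6458 i$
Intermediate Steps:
$p{\left(F \right)} = i \sqrt{7}$ ($p{\left(F \right)} = \sqrt{-7} = i \sqrt{7}$)
$p{\left(0 \left(\left(6 + D\right) \left(-3 + 2\right) + 5\right) \right)} - j{\left(7 \right)} = i \sqrt{7} - 7 = -7 + i \sqrt{7}$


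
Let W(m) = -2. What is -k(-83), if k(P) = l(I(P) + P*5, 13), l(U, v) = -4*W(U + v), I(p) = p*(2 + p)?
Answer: -8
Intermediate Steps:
l(U, v) = 8 (l(U, v) = -4*(-2) = 8)
k(P) = 8
-k(-83) = -1*8 = -8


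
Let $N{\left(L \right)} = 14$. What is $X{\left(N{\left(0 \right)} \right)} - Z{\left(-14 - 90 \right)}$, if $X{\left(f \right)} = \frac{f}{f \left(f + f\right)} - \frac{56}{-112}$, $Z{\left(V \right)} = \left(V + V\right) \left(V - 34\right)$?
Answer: $- \frac{803697}{28} \approx -28703.0$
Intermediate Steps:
$Z{\left(V \right)} = 2 V \left(-34 + V\right)$
$X{\left(f \right)} = \frac{1}{2} + \frac{1}{2 f}$ ($X{\left(f \right)} = \frac{f}{f 2 f} - - \frac{1}{2} = \frac{f}{2 f^{2}} + \frac{1}{2} = f \frac{1}{2 f^{2}} + \frac{1}{2} = \frac{1}{2 f} + \frac{1}{2} = \frac{1}{2} + \frac{1}{2 f}$)
$X{\left(N{\left(0 \right)} \right)} - Z{\left(-14 - 90 \right)} = \frac{1 + 14}{2 \cdot 14} - 2 \left(-14 - 90\right) \left(-34 - 104\right) = \frac{1}{2} \cdot \frac{1}{14} \cdot 15 - 2 \left(-104\right) \left(-34 - 104\right) = \frac{15}{28} - 2 \left(-104\right) \left(-138\right) = \frac{15}{28} - 28704 = - \frac{803697}{28}$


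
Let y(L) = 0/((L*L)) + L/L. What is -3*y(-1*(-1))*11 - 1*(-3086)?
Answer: 3053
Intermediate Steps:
y(L) = 1 (y(L) = 0/(L**2) + 1 = 0/L**2 + 1 = 0 + 1 = 1)
-3*y(-1*(-1))*11 - 1*(-3086) = -3*1*11 - 1*(-3086) = -3*11 + 3086 = -33 + 3086 = 3053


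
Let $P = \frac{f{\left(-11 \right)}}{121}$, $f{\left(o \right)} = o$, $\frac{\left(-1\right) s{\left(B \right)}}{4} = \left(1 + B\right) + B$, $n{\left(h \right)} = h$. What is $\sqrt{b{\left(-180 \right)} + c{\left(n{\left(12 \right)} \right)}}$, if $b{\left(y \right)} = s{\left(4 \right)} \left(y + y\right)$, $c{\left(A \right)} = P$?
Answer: $\frac{\sqrt{1568149}}{11} \approx 113.84$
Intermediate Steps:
$s{\left(B \right)} = -4 - 8 B$ ($s{\left(B \right)} = - 4 \left(\left(1 + B\right) + B\right) = - 4 \left(1 + 2 B\right) = -4 - 8 B$)
$P = - \frac{1}{11}$ ($P = - \frac{11}{121} = \left(-11\right) \frac{1}{121} = - \frac{1}{11} \approx -0.090909$)
$c{\left(A \right)} = - \frac{1}{11}$
$b{\left(y \right)} = - 72 y$ ($b{\left(y \right)} = \left(-4 - 32\right) \left(y + y\right) = \left(-4 - 32\right) 2 y = - 36 \cdot 2 y = - 72 y$)
$\sqrt{b{\left(-180 \right)} + c{\left(n{\left(12 \right)} \right)}} = \sqrt{\left(-72\right) \left(-180\right) - \frac{1}{11}} = \sqrt{12960 - \frac{1}{11}} = \sqrt{\frac{142559}{11}} = \frac{\sqrt{1568149}}{11}$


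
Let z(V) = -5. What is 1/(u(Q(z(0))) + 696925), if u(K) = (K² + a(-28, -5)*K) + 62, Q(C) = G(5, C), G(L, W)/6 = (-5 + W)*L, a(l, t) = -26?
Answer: 1/794787 ≈ 1.2582e-6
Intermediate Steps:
G(L, W) = 6*L*(-5 + W) (G(L, W) = 6*((-5 + W)*L) = 6*(L*(-5 + W)) = 6*L*(-5 + W))
Q(C) = -150 + 30*C (Q(C) = 6*5*(-5 + C) = -150 + 30*C)
u(K) = 62 + K² - 26*K (u(K) = (K² - 26*K) + 62 = 62 + K² - 26*K)
1/(u(Q(z(0))) + 696925) = 1/((62 + (-150 + 30*(-5))² - 26*(-150 + 30*(-5))) + 696925) = 1/((62 + (-150 - 150)² - 26*(-150 - 150)) + 696925) = 1/((62 + (-300)² - 26*(-300)) + 696925) = 1/((62 + 90000 + 7800) + 696925) = 1/(97862 + 696925) = 1/794787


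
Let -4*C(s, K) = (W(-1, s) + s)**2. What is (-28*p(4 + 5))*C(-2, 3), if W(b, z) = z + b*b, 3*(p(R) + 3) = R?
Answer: 0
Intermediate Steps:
p(R) = -3 + R/3
W(b, z) = z + b**2
C(s, K) = -(1 + 2*s)**2/4 (C(s, K) = -((s + (-1)**2) + s)**2/4 = -((s + 1) + s)**2/4 = -((1 + s) + s)**2/4 = -(1 + 2*s)**2/4)
(-28*p(4 + 5))*C(-2, 3) = (-28*(-3 + (4 + 5)/3))*(-(1 + 2*(-2))**2/4) = (-28*(-3 + (1/3)*9))*(-(1 - 4)**2/4) = (-28*(-3 + 3))*(-1/4*(-3)**2) = (-28*0)*(-1/4*9) = 0*(-9/4) = 0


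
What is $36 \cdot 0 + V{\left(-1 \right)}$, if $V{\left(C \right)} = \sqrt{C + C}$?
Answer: $i \sqrt{2} \approx 1.4142 i$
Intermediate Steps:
$V{\left(C \right)} = \sqrt{2} \sqrt{C}$ ($V{\left(C \right)} = \sqrt{2 C} = \sqrt{2} \sqrt{C}$)
$36 \cdot 0 + V{\left(-1 \right)} = 36 \cdot 0 + \sqrt{2} \sqrt{-1} = 0 + \sqrt{2} i = 0 + i \sqrt{2} = i \sqrt{2}$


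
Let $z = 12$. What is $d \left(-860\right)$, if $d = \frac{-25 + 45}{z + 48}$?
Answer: $- \frac{860}{3} \approx -286.67$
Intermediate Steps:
$d = \frac{1}{3}$ ($d = \frac{-25 + 45}{12 + 48} = \frac{20}{60} = 20 \cdot \frac{1}{60} = \frac{1}{3} \approx 0.33333$)
$d \left(-860\right) = \frac{1}{3} \left(-860\right) = - \frac{860}{3}$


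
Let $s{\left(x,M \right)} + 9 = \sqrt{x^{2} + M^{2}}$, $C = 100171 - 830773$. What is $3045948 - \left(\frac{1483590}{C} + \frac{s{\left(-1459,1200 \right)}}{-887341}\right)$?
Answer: $\frac{329111402679158018}{108048851547} + \frac{\sqrt{3568681}}{887341} \approx 3.046 \cdot 10^{6}$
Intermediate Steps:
$C = -730602$ ($C = 100171 - 830773 = -730602$)
$s{\left(x,M \right)} = -9 + \sqrt{M^{2} + x^{2}}$ ($s{\left(x,M \right)} = -9 + \sqrt{x^{2} + M^{2}} = -9 + \sqrt{M^{2} + x^{2}}$)
$3045948 - \left(\frac{1483590}{C} + \frac{s{\left(-1459,1200 \right)}}{-887341}\right) = 3045948 - \left(\frac{1483590}{-730602} + \frac{-9 + \sqrt{1200^{2} + \left(-1459\right)^{2}}}{-887341}\right) = 3045948 - \left(1483590 \left(- \frac{1}{730602}\right) + \left(-9 + \sqrt{1440000 + 2128681}\right) \left(- \frac{1}{887341}\right)\right) = 3045948 - \left(- \frac{247265}{121767} + \left(-9 + \sqrt{3568681}\right) \left(- \frac{1}{887341}\right)\right) = 3045948 - \left(- \frac{247265}{121767} + \left(\frac{9}{887341} - \frac{\sqrt{3568681}}{887341}\right)\right) = 3045948 - \left(- \frac{219407276462}{108048851547} - \frac{\sqrt{3568681}}{887341}\right) = 3045948 + \left(\frac{219407276462}{108048851547} + \frac{\sqrt{3568681}}{887341}\right) = \frac{329111402679158018}{108048851547} + \frac{\sqrt{3568681}}{887341}$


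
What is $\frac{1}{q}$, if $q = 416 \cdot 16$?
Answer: $\frac{1}{6656} \approx 0.00015024$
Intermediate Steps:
$q = 6656$
$\frac{1}{q} = \frac{1}{6656}$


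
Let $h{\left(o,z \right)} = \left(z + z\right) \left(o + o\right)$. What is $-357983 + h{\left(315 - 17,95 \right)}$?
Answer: $-244743$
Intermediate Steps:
$h{\left(o,z \right)} = 4 o z$ ($h{\left(o,z \right)} = 2 z 2 o = 4 o z$)
$-357983 + h{\left(315 - 17,95 \right)} = -357983 + 4 \left(315 - 17\right) 95 = -357983 + 4 \cdot 298 \cdot 95 = -357983 + 113240 = -244743$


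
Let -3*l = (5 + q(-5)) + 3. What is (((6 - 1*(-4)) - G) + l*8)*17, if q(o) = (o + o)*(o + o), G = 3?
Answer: -4777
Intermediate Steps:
q(o) = 4*o² (q(o) = (2*o)*(2*o) = 4*o²)
l = -36 (l = -((5 + 4*(-5)²) + 3)/3 = -((5 + 4*25) + 3)/3 = -((5 + 100) + 3)/3 = -(105 + 3)/3 = -⅓*108 = -36)
(((6 - 1*(-4)) - G) + l*8)*17 = (((6 - 1*(-4)) - 1*3) - 36*8)*17 = (((6 + 4) - 3) - 288)*17 = ((10 - 3) - 288)*17 = (7 - 288)*17 = -281*17 = -4777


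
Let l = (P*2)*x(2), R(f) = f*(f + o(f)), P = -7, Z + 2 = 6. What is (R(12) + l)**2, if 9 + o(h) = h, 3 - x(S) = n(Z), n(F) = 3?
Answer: 32400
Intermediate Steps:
Z = 4 (Z = -2 + 6 = 4)
x(S) = 0 (x(S) = 3 - 1*3 = 3 - 3 = 0)
o(h) = -9 + h
R(f) = f*(-9 + 2*f) (R(f) = f*(f + (-9 + f)) = f*(-9 + 2*f))
l = 0 (l = -7*2*0 = -14*0 = 0)
(R(12) + l)**2 = (12*(-9 + 2*12) + 0)**2 = (12*(-9 + 24) + 0)**2 = (12*15 + 0)**2 = (180 + 0)**2 = 180**2 = 32400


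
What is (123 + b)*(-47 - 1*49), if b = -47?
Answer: -7296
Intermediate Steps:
(123 + b)*(-47 - 1*49) = (123 - 47)*(-47 - 1*49) = 76*(-47 - 49) = 76*(-96) = -7296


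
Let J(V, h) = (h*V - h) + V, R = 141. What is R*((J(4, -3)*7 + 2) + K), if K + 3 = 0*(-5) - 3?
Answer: -5499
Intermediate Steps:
J(V, h) = V - h + V*h (J(V, h) = (V*h - h) + V = (-h + V*h) + V = V - h + V*h)
K = -6 (K = -3 + (0*(-5) - 3) = -3 + (0 - 3) = -3 - 3 = -6)
R*((J(4, -3)*7 + 2) + K) = 141*(((4 - 1*(-3) + 4*(-3))*7 + 2) - 6) = 141*(((4 + 3 - 12)*7 + 2) - 6) = 141*((-5*7 + 2) - 6) = 141*((-35 + 2) - 6) = 141*(-33 - 6) = 141*(-39) = -5499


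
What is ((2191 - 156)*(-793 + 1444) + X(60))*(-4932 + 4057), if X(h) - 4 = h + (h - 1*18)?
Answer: -1159279625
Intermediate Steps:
X(h) = -14 + 2*h (X(h) = 4 + (h + (h - 1*18)) = 4 + (h + (h - 18)) = 4 + (h + (-18 + h)) = 4 + (-18 + 2*h) = -14 + 2*h)
((2191 - 156)*(-793 + 1444) + X(60))*(-4932 + 4057) = ((2191 - 156)*(-793 + 1444) + (-14 + 2*60))*(-4932 + 4057) = (2035*651 + (-14 + 120))*(-875) = (1324785 + 106)*(-875) = 1324891*(-875) = -1159279625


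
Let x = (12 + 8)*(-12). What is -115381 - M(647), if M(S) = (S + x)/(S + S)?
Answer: -149303421/1294 ≈ -1.1538e+5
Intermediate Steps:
x = -240 (x = 20*(-12) = -240)
M(S) = (-240 + S)/(2*S) (M(S) = (S - 240)/(S + S) = (-240 + S)/((2*S)) = (-240 + S)*(1/(2*S)) = (-240 + S)/(2*S))
-115381 - M(647) = -115381 - (-240 + 647)/(2*647) = -115381 - 407/(2*647) = -115381 - 1*407/1294 = -115381 - 407/1294 = -149303421/1294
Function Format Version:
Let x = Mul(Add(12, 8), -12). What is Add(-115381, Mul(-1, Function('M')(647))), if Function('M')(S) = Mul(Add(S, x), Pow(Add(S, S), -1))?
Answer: Rational(-149303421, 1294) ≈ -1.1538e+5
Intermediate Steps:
x = -240 (x = Mul(20, -12) = -240)
Function('M')(S) = Mul(Rational(1, 2), Pow(S, -1), Add(-240, S)) (Function('M')(S) = Mul(Add(S, -240), Pow(Add(S, S), -1)) = Mul(Add(-240, S), Pow(Mul(2, S), -1)) = Mul(Add(-240, S), Mul(Rational(1, 2), Pow(S, -1))) = Mul(Rational(1, 2), Pow(S, -1), Add(-240, S)))
Add(-115381, Mul(-1, Function('M')(647))) = Add(-115381, Mul(-1, Mul(Rational(1, 2), Pow(647, -1), Add(-240, 647)))) = Add(-115381, Mul(-1, Mul(Rational(1, 2), Rational(1, 647), 407))) = Add(-115381, Mul(-1, Rational(407, 1294))) = Add(-115381, Rational(-407, 1294)) = Rational(-149303421, 1294)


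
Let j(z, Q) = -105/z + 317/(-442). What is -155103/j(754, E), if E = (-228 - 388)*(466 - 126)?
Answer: 994055127/5489 ≈ 1.8110e+5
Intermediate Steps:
E = -209440 (E = -616*340 = -209440)
j(z, Q) = -317/442 - 105/z (j(z, Q) = -105/z + 317*(-1/442) = -105/z - 317/442 = -317/442 - 105/z)
-155103/j(754, E) = -155103/(-317/442 - 105/754) = -155103/(-5489/6409) = -155103*(-6409/5489) = 994055127/5489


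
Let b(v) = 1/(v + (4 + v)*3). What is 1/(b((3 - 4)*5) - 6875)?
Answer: -8/55001 ≈ -0.00014545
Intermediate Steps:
b(v) = 1/(12 + 4*v) (b(v) = 1/(v + (12 + 3*v)) = 1/(12 + 4*v))
1/(b((3 - 4)*5) - 6875) = 1/(1/(4*(3 + (3 - 4)*5)) - 6875) = 1/(1/(4*(3 - 1*5)) - 6875) = 1/(1/(4*(3 - 5)) - 6875) = 1/((¼)/(-2) - 6875) = 1/((¼)*(-½) - 6875) = 1/(-⅛ - 6875) = 1/(-55001/8) = -8/55001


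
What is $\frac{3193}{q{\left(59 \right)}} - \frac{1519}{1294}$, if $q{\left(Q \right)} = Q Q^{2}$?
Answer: $- \frac{307838959}{265760426} \approx -1.1583$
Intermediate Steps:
$q{\left(Q \right)} = Q^{3}$
$\frac{3193}{q{\left(59 \right)}} - \frac{1519}{1294} = \frac{3193}{59^{3}} - \frac{1519}{1294} = \frac{3193}{205379} - \frac{1519}{1294} = - \frac{307838959}{265760426}$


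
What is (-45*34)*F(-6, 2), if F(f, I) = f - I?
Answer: 12240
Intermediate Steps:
(-45*34)*F(-6, 2) = (-45*34)*(-6 - 1*2) = -1530*(-6 - 2) = -1530*(-8) = 12240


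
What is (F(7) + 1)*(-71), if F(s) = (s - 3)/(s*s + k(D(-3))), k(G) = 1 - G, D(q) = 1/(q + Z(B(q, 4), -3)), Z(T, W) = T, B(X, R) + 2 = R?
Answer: -3905/51 ≈ -76.569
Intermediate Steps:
B(X, R) = -2 + R
D(q) = 1/(2 + q) (D(q) = 1/(q + (-2 + 4)) = 1/(q + 2) = 1/(2 + q))
F(s) = (-3 + s)/(2 + s²) (F(s) = (s - 3)/(s*s + (1 - 1/(2 - 3))) = (-3 + s)/(s² + (1 - 1/(-1))) = (-3 + s)/(s² + (1 - 1*(-1))) = (-3 + s)/(s² + (1 + 1)) = (-3 + s)/(s² + 2) = (-3 + s)/(2 + s²))
(F(7) + 1)*(-71) = ((-3 + 7)/(2 + 7²) + 1)*(-71) = (4/(2 + 49) + 1)*(-71) = (4/51 + 1)*(-71) = (55/51)*(-71) = -3905/51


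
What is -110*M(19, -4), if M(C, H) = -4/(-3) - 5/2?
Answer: 385/3 ≈ 128.33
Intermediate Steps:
M(C, H) = -7/6 (M(C, H) = -4*(-1/3) - 5*1/2 = 4/3 - 5/2 = -7/6)
-110*M(19, -4) = -110*(-7/6) = 385/3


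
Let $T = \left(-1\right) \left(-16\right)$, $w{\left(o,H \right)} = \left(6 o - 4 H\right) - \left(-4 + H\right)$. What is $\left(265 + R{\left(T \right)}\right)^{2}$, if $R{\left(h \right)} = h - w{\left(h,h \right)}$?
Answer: $68121$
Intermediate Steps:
$w{\left(o,H \right)} = 4 - 5 H + 6 o$ ($w{\left(o,H \right)} = \left(- 4 H + 6 o\right) - \left(-4 + H\right) = 4 - 5 H + 6 o$)
$T = 16$
$R{\left(h \right)} = -4$ ($R{\left(h \right)} = h - \left(4 - 5 h + 6 h\right) = h - \left(4 + h\right) = -4$)
$\left(265 + R{\left(T \right)}\right)^{2} = \left(265 - 4\right)^{2} = 261^{2} = 68121$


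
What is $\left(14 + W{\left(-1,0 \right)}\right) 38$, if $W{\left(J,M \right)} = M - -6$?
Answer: $760$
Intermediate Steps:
$W{\left(J,M \right)} = 6 + M$ ($W{\left(J,M \right)} = M + 6 = 6 + M$)
$\left(14 + W{\left(-1,0 \right)}\right) 38 = \left(14 + \left(6 + 0\right)\right) 38 = \left(14 + 6\right) 38 = 20 \cdot 38 = 760$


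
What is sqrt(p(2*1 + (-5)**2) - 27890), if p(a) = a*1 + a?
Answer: 2*I*sqrt(6959) ≈ 166.84*I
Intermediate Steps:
p(a) = 2*a (p(a) = a + a = 2*a)
sqrt(p(2*1 + (-5)**2) - 27890) = sqrt(2*(2*1 + (-5)**2) - 27890) = sqrt(2*(2 + 25) - 27890) = sqrt(2*27 - 27890) = sqrt(54 - 27890) = sqrt(-27836) = 2*I*sqrt(6959)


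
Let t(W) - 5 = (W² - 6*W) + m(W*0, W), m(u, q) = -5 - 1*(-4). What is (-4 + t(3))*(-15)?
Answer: 135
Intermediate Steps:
m(u, q) = -1 (m(u, q) = -5 + 4 = -1)
t(W) = 4 + W² - 6*W (t(W) = 5 + ((W² - 6*W) - 1) = 5 + (-1 + W² - 6*W) = 4 + W² - 6*W)
(-4 + t(3))*(-15) = (-4 + (4 + 3² - 6*3))*(-15) = (-4 + (4 + 9 - 18))*(-15) = (-4 - 5)*(-15) = -9*(-15) = 135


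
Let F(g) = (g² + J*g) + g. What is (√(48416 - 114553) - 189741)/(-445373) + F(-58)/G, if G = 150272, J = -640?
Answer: 23258704225/33463545728 - I*√66137/445373 ≈ 0.69505 - 0.00057743*I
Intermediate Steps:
F(g) = g² - 639*g (F(g) = (g² - 640*g) + g = g² - 639*g)
(√(48416 - 114553) - 189741)/(-445373) + F(-58)/G = (√(48416 - 114553) - 189741)/(-445373) - 58*(-639 - 58)/150272 = (√(-66137) - 189741)*(-1/445373) - 58*(-697)*(1/150272) = (I*√66137 - 189741)*(-1/445373) + 40426*(1/150272) = (-189741 + I*√66137)*(-1/445373) + 20213/75136 = (189741/445373 - I*√66137/445373) + 20213/75136 = 23258704225/33463545728 - I*√66137/445373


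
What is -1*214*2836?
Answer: -606904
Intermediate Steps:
-1*214*2836 = -214*2836 = -606904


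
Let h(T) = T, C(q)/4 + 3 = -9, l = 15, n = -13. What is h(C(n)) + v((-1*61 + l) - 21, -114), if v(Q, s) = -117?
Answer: -165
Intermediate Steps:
C(q) = -48 (C(q) = -12 + 4*(-9) = -12 - 36 = -48)
h(C(n)) + v((-1*61 + l) - 21, -114) = -48 - 117 = -165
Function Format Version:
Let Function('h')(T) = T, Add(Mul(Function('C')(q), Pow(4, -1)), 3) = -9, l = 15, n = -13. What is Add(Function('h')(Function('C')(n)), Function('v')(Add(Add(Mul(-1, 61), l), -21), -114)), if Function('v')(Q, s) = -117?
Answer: -165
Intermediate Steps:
Function('C')(q) = -48 (Function('C')(q) = Add(-12, Mul(4, -9)) = Add(-12, -36) = -48)
Add(Function('h')(Function('C')(n)), Function('v')(Add(Add(Mul(-1, 61), l), -21), -114)) = Add(-48, -117) = -165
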